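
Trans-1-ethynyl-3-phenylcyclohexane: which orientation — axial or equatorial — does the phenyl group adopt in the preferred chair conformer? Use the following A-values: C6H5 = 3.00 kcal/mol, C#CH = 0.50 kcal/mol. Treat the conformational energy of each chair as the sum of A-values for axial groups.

C1 and C3 have the same parity, so for the trans isomer the two substituents are one axial and one equatorial in each chair.
Chair I (phenyl axial, ethynyl equatorial): E = 3.00 kcal/mol.
Chair II (phenyl equatorial, ethynyl axial): E = 0.50 kcal/mol.
Chair II is the more stable (lower-energy) conformer, and in that chair the phenyl group is equatorial.

equatorial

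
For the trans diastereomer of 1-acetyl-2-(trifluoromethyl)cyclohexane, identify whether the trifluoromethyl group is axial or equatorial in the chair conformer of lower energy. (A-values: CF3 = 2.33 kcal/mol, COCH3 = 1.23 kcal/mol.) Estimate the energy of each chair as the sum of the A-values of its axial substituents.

equatorial

C1 and C2 have opposite parity, so for the trans isomer the two substituents are e,e in one chair and a,a in the other.
Chair I (trifluoromethyl axial, acetyl axial): E = 3.56 kcal/mol.
Chair II (trifluoromethyl equatorial, acetyl equatorial): E = 0.00 kcal/mol.
Chair II is the more stable (lower-energy) conformer, and in that chair the trifluoromethyl group is equatorial.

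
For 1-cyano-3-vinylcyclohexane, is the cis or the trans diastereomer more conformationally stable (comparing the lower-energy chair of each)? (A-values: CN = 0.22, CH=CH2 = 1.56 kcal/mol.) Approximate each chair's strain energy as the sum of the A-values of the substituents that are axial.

cis

At 1,3 positions (parity same): cis → (e,e or a,a); trans → (a,e or e,a).
Best chair for cis: E = 0.00 kcal/mol; best chair for trans: E = 0.22 kcal/mol.
The cis isomer is lower by 0.22 kcal/mol.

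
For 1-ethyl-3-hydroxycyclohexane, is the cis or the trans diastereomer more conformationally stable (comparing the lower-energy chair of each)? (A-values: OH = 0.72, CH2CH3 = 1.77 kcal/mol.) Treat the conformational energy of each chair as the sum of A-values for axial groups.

At 1,3 positions (parity same): cis → (e,e or a,a); trans → (a,e or e,a).
Best chair for cis: E = 0.00 kcal/mol; best chair for trans: E = 0.72 kcal/mol.
The cis isomer is lower by 0.72 kcal/mol.

cis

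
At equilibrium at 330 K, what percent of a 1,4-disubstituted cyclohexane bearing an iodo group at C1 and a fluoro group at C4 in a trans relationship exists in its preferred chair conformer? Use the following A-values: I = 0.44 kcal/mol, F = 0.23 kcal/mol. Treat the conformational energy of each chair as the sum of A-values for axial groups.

73.5%

C1 and C4 have opposite parity, so for the trans isomer the two substituents are e,e in one chair and a,a in the other.
Chair I (iodo axial, fluoro axial): E = 0.67 kcal/mol; chair II (iodo equatorial, fluoro equatorial): E = 0.00 kcal/mol.
ΔG = 0.67 kcal/mol between the two chairs.
K = exp(ΔG/RT) with R = 1.987×10⁻³ kcal mol⁻¹ K⁻¹ and T = 330 K gives K ≈ 2.78.
Fraction in the lower-energy chair = K/(K+1) = 73.5%.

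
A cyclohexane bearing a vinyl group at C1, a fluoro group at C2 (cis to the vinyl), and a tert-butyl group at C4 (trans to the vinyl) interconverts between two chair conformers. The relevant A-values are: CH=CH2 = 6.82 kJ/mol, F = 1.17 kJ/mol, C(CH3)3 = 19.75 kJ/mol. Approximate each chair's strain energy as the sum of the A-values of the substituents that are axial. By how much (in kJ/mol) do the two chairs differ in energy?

25.40 kJ/mol

Chair I (vinyl axial, fluoro equatorial, tert-butyl axial): E = 26.57 kJ/mol.
Chair II (vinyl equatorial, fluoro axial, tert-butyl equatorial): E = 1.17 kJ/mol.
ΔE = 26.57 − 1.17 = 25.40 kJ/mol; chair II is more stable.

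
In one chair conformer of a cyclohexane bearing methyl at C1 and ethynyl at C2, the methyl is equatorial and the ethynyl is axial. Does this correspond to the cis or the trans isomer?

C1 and C2 have opposite parity, so their axial bonds point in opposite directions.
With opposite-parity carbons, two substituents on the same face are one axial and one equatorial; opposite faces give both axial or both equatorial.
Here the groups are equatorial/axial → same face → cis.

cis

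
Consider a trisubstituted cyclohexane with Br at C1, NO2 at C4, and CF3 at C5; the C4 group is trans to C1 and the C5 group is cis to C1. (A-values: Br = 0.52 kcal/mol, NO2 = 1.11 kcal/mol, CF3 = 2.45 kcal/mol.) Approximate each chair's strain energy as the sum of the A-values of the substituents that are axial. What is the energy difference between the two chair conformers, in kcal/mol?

4.08 kcal/mol

Chair I (bromo axial, nitro axial, trifluoromethyl axial): E = 4.08 kcal/mol.
Chair II (bromo equatorial, nitro equatorial, trifluoromethyl equatorial): E = 0.00 kcal/mol.
ΔE = 4.08 − 0.00 = 4.08 kcal/mol; chair II is more stable.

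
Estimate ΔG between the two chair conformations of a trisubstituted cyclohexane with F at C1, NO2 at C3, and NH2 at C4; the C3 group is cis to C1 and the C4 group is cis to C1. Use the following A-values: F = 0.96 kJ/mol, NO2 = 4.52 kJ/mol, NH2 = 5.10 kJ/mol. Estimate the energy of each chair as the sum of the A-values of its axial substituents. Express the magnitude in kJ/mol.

0.38 kJ/mol

Chair I (fluoro axial, nitro axial, amino equatorial): E = 5.48 kJ/mol.
Chair II (fluoro equatorial, nitro equatorial, amino axial): E = 5.10 kJ/mol.
ΔE = 5.48 − 5.10 = 0.38 kJ/mol; chair II is more stable.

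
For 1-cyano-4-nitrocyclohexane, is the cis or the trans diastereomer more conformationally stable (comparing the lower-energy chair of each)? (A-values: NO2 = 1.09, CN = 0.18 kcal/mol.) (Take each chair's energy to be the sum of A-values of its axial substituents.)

trans

At 1,4 positions (parity opposite): cis → (a,e or e,a); trans → (e,e or a,a).
Best chair for cis: E = 0.18 kcal/mol; best chair for trans: E = 0.00 kcal/mol.
The trans isomer is lower by 0.18 kcal/mol.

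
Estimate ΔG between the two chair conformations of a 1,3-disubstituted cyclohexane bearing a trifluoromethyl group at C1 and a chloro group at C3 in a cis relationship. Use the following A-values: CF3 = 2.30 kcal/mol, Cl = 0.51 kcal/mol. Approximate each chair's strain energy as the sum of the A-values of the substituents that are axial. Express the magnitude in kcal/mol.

C1 and C3 have the same parity, so for the cis isomer the two substituents are e,e in one chair and a,a in the other.
Chair I (trifluoromethyl axial, chloro axial): E = 2.81 kcal/mol.
Chair II (trifluoromethyl equatorial, chloro equatorial): E = 0.00 kcal/mol.
ΔE = 2.81 − 0.00 = 2.81 kcal/mol; chair II is more stable.

2.81 kcal/mol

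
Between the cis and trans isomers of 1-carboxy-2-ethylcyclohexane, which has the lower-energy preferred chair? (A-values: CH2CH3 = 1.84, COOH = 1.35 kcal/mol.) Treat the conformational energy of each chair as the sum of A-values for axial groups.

trans

At 1,2 positions (parity opposite): cis → (a,e or e,a); trans → (e,e or a,a).
Best chair for cis: E = 1.35 kcal/mol; best chair for trans: E = 0.00 kcal/mol.
The trans isomer is lower by 1.35 kcal/mol.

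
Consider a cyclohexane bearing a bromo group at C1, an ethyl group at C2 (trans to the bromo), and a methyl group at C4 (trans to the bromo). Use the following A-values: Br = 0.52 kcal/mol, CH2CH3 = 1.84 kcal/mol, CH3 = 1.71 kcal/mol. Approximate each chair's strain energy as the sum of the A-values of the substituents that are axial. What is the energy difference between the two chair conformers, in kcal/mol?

Chair I (bromo axial, ethyl axial, methyl axial): E = 4.07 kcal/mol.
Chair II (bromo equatorial, ethyl equatorial, methyl equatorial): E = 0.00 kcal/mol.
ΔE = 4.07 − 0.00 = 4.07 kcal/mol; chair II is more stable.

4.07 kcal/mol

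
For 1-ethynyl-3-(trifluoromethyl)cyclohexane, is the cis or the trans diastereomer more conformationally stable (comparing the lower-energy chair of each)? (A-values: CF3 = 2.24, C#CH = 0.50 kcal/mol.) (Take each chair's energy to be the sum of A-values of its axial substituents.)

cis

At 1,3 positions (parity same): cis → (e,e or a,a); trans → (a,e or e,a).
Best chair for cis: E = 0.00 kcal/mol; best chair for trans: E = 0.50 kcal/mol.
The cis isomer is lower by 0.50 kcal/mol.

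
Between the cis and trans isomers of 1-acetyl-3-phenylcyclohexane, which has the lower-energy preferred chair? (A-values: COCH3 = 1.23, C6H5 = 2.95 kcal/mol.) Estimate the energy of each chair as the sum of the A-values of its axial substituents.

At 1,3 positions (parity same): cis → (e,e or a,a); trans → (a,e or e,a).
Best chair for cis: E = 0.00 kcal/mol; best chair for trans: E = 1.23 kcal/mol.
The cis isomer is lower by 1.23 kcal/mol.

cis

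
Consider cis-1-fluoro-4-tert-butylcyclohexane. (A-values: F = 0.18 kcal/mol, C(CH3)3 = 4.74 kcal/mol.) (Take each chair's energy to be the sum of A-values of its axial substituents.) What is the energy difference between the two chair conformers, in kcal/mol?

C1 and C4 have opposite parity, so for the cis isomer the two substituents are one axial and one equatorial in each chair.
Chair I (fluoro axial, tert-butyl equatorial): E = 0.18 kcal/mol.
Chair II (fluoro equatorial, tert-butyl axial): E = 4.74 kcal/mol.
ΔE = 4.74 − 0.18 = 4.56 kcal/mol; chair I is more stable.

4.56 kcal/mol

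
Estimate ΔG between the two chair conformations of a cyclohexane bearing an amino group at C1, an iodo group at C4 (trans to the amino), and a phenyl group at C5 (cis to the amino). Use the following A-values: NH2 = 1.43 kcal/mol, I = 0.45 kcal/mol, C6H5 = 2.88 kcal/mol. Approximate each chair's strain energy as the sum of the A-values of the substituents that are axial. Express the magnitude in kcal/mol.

4.76 kcal/mol

Chair I (amino axial, iodo axial, phenyl axial): E = 4.76 kcal/mol.
Chair II (amino equatorial, iodo equatorial, phenyl equatorial): E = 0.00 kcal/mol.
ΔE = 4.76 − 0.00 = 4.76 kcal/mol; chair II is more stable.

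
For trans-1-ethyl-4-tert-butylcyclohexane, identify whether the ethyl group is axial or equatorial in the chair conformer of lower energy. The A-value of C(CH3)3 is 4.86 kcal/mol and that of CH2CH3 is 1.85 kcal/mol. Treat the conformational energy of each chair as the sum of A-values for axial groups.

equatorial

C1 and C4 have opposite parity, so for the trans isomer the two substituents are e,e in one chair and a,a in the other.
Chair I (tert-butyl axial, ethyl axial): E = 6.71 kcal/mol.
Chair II (tert-butyl equatorial, ethyl equatorial): E = 0.00 kcal/mol.
Chair II is the more stable (lower-energy) conformer, and in that chair the ethyl group is equatorial.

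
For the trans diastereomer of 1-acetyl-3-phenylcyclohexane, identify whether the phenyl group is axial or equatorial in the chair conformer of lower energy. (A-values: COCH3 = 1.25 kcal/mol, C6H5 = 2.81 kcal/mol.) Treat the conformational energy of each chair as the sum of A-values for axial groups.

C1 and C3 have the same parity, so for the trans isomer the two substituents are one axial and one equatorial in each chair.
Chair I (acetyl axial, phenyl equatorial): E = 1.25 kcal/mol.
Chair II (acetyl equatorial, phenyl axial): E = 2.81 kcal/mol.
Chair I is the more stable (lower-energy) conformer, and in that chair the phenyl group is equatorial.

equatorial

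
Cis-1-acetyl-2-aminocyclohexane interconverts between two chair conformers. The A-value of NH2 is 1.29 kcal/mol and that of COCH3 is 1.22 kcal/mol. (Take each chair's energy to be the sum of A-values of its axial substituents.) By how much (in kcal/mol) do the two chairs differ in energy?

0.07 kcal/mol

C1 and C2 have opposite parity, so for the cis isomer the two substituents are one axial and one equatorial in each chair.
Chair I (amino axial, acetyl equatorial): E = 1.29 kcal/mol.
Chair II (amino equatorial, acetyl axial): E = 1.22 kcal/mol.
ΔE = 1.29 − 1.22 = 0.07 kcal/mol; chair II is more stable.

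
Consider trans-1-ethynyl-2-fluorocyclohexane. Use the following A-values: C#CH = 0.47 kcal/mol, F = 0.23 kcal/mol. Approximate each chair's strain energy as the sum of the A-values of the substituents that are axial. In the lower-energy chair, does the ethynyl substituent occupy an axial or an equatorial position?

C1 and C2 have opposite parity, so for the trans isomer the two substituents are e,e in one chair and a,a in the other.
Chair I (ethynyl axial, fluoro axial): E = 0.70 kcal/mol.
Chair II (ethynyl equatorial, fluoro equatorial): E = 0.00 kcal/mol.
Chair II is the more stable (lower-energy) conformer, and in that chair the ethynyl group is equatorial.

equatorial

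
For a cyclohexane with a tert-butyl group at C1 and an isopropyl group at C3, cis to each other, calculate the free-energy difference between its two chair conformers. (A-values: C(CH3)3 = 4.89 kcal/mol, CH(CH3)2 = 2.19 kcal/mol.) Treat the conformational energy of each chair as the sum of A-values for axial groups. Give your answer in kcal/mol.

7.08 kcal/mol

C1 and C3 have the same parity, so for the cis isomer the two substituents are e,e in one chair and a,a in the other.
Chair I (tert-butyl axial, isopropyl axial): E = 7.08 kcal/mol.
Chair II (tert-butyl equatorial, isopropyl equatorial): E = 0.00 kcal/mol.
ΔE = 7.08 − 0.00 = 7.08 kcal/mol; chair II is more stable.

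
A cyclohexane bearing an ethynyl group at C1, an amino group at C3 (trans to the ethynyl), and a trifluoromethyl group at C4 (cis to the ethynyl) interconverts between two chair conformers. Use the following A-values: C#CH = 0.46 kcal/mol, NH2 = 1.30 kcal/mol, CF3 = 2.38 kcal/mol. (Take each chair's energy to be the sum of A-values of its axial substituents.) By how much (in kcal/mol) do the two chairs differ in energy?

3.22 kcal/mol

Chair I (ethynyl axial, amino equatorial, trifluoromethyl equatorial): E = 0.46 kcal/mol.
Chair II (ethynyl equatorial, amino axial, trifluoromethyl axial): E = 3.68 kcal/mol.
ΔE = 3.68 − 0.46 = 3.22 kcal/mol; chair I is more stable.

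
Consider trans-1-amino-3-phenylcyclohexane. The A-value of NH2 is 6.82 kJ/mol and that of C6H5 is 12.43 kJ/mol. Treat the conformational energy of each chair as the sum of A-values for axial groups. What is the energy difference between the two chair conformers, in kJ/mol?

5.61 kJ/mol

C1 and C3 have the same parity, so for the trans isomer the two substituents are one axial and one equatorial in each chair.
Chair I (amino axial, phenyl equatorial): E = 6.82 kJ/mol.
Chair II (amino equatorial, phenyl axial): E = 12.43 kJ/mol.
ΔE = 12.43 − 6.82 = 5.61 kJ/mol; chair I is more stable.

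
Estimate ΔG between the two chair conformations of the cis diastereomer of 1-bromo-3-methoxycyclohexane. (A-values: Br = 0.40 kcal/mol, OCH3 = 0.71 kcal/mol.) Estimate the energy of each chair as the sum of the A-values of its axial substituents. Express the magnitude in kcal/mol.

1.11 kcal/mol

C1 and C3 have the same parity, so for the cis isomer the two substituents are e,e in one chair and a,a in the other.
Chair I (bromo axial, methoxy axial): E = 1.11 kcal/mol.
Chair II (bromo equatorial, methoxy equatorial): E = 0.00 kcal/mol.
ΔE = 1.11 − 0.00 = 1.11 kcal/mol; chair II is more stable.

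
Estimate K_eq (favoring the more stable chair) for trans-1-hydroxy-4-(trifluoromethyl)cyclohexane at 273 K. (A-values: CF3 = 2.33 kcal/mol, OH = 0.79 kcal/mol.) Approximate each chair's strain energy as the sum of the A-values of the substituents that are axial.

K ≈ 315

C1 and C4 have opposite parity, so for the trans isomer the two substituents are e,e in one chair and a,a in the other.
Chair I (trifluoromethyl axial, hydroxyl axial): E = 3.12 kcal/mol; chair II (trifluoromethyl equatorial, hydroxyl equatorial): E = 0.00 kcal/mol.
ΔG = 3.12 kcal/mol between the two chairs.
K = exp(ΔG/RT) with R = 1.987×10⁻³ kcal mol⁻¹ K⁻¹ and T = 273 K gives K ≈ 315.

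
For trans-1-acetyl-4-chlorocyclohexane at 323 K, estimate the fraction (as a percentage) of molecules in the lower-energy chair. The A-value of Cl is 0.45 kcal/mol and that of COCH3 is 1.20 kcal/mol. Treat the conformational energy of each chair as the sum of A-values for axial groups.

92.9%

C1 and C4 have opposite parity, so for the trans isomer the two substituents are e,e in one chair and a,a in the other.
Chair I (chloro axial, acetyl axial): E = 1.65 kcal/mol; chair II (chloro equatorial, acetyl equatorial): E = 0.00 kcal/mol.
ΔG = 1.65 kcal/mol between the two chairs.
K = exp(ΔG/RT) with R = 1.987×10⁻³ kcal mol⁻¹ K⁻¹ and T = 323 K gives K ≈ 13.1.
Fraction in the lower-energy chair = K/(K+1) = 92.9%.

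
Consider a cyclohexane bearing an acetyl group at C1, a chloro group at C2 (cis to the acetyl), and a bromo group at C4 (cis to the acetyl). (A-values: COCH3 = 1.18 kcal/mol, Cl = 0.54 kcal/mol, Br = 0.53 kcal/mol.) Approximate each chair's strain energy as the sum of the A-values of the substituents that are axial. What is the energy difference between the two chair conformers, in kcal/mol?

Chair I (acetyl axial, chloro equatorial, bromo equatorial): E = 1.18 kcal/mol.
Chair II (acetyl equatorial, chloro axial, bromo axial): E = 1.07 kcal/mol.
ΔE = 1.18 − 1.07 = 0.11 kcal/mol; chair II is more stable.

0.11 kcal/mol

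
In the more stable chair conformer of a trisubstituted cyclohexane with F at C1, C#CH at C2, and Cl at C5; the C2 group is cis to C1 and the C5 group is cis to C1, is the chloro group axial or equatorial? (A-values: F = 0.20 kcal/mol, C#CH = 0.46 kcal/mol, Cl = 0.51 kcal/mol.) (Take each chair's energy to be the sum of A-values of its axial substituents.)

Chair I (fluoro axial, ethynyl equatorial, chloro axial): E = 0.71 kcal/mol.
Chair II (fluoro equatorial, ethynyl axial, chloro equatorial): E = 0.46 kcal/mol.
Chair II is the more stable (lower-energy) conformer, and in that chair the chloro group is equatorial.

equatorial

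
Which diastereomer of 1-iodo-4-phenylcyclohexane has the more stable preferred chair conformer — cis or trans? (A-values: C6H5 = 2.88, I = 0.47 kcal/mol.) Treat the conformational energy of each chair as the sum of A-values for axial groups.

At 1,4 positions (parity opposite): cis → (a,e or e,a); trans → (e,e or a,a).
Best chair for cis: E = 0.47 kcal/mol; best chair for trans: E = 0.00 kcal/mol.
The trans isomer is lower by 0.47 kcal/mol.

trans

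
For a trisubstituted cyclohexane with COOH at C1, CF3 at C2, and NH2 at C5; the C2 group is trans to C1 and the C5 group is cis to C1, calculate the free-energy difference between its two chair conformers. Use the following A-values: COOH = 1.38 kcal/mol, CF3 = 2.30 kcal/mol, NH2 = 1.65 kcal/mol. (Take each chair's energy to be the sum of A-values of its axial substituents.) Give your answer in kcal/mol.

Chair I (carboxyl axial, trifluoromethyl axial, amino axial): E = 5.33 kcal/mol.
Chair II (carboxyl equatorial, trifluoromethyl equatorial, amino equatorial): E = 0.00 kcal/mol.
ΔE = 5.33 − 0.00 = 5.33 kcal/mol; chair II is more stable.

5.33 kcal/mol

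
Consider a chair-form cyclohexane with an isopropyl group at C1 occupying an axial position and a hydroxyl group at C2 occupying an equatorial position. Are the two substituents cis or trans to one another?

cis

C1 and C2 have opposite parity, so their axial bonds point in opposite directions.
With opposite-parity carbons, two substituents on the same face are one axial and one equatorial; opposite faces give both axial or both equatorial.
Here the groups are axial/equatorial → same face → cis.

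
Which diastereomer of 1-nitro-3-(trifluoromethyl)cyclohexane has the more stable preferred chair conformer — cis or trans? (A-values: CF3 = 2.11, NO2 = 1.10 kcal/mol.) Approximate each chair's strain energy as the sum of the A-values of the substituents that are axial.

cis

At 1,3 positions (parity same): cis → (e,e or a,a); trans → (a,e or e,a).
Best chair for cis: E = 0.00 kcal/mol; best chair for trans: E = 1.10 kcal/mol.
The cis isomer is lower by 1.10 kcal/mol.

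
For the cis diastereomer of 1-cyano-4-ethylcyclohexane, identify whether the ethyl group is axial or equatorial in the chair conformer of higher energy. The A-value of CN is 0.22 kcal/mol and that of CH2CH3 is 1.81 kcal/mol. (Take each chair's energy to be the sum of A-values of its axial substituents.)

C1 and C4 have opposite parity, so for the cis isomer the two substituents are one axial and one equatorial in each chair.
Chair I (cyano axial, ethyl equatorial): E = 0.22 kcal/mol.
Chair II (cyano equatorial, ethyl axial): E = 1.81 kcal/mol.
Chair II is the less stable (higher-energy) conformer, and in that chair the ethyl group is axial.

axial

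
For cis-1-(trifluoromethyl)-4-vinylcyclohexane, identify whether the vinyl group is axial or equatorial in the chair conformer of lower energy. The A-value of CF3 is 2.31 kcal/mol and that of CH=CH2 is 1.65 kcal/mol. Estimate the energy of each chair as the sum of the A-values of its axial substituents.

axial

C1 and C4 have opposite parity, so for the cis isomer the two substituents are one axial and one equatorial in each chair.
Chair I (trifluoromethyl axial, vinyl equatorial): E = 2.31 kcal/mol.
Chair II (trifluoromethyl equatorial, vinyl axial): E = 1.65 kcal/mol.
Chair II is the more stable (lower-energy) conformer, and in that chair the vinyl group is axial.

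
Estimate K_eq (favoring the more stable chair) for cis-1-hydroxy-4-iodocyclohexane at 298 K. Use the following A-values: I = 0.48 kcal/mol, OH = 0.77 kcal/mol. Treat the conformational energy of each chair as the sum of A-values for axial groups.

C1 and C4 have opposite parity, so for the cis isomer the two substituents are one axial and one equatorial in each chair.
Chair I (iodo axial, hydroxyl equatorial): E = 0.48 kcal/mol; chair II (iodo equatorial, hydroxyl axial): E = 0.77 kcal/mol.
ΔG = 0.29 kcal/mol between the two chairs.
K = exp(ΔG/RT) with R = 1.987×10⁻³ kcal mol⁻¹ K⁻¹ and T = 298 K gives K ≈ 1.63.

K ≈ 1.63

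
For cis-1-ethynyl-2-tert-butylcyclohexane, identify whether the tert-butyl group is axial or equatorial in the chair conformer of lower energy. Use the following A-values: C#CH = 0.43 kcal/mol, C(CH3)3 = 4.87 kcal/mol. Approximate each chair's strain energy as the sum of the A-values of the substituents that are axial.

equatorial

C1 and C2 have opposite parity, so for the cis isomer the two substituents are one axial and one equatorial in each chair.
Chair I (ethynyl axial, tert-butyl equatorial): E = 0.43 kcal/mol.
Chair II (ethynyl equatorial, tert-butyl axial): E = 4.87 kcal/mol.
Chair I is the more stable (lower-energy) conformer, and in that chair the tert-butyl group is equatorial.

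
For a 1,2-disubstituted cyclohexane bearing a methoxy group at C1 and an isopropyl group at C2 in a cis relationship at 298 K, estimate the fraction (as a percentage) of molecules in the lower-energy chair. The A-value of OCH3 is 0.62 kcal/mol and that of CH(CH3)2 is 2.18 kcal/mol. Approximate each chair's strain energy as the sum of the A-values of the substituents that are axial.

C1 and C2 have opposite parity, so for the cis isomer the two substituents are one axial and one equatorial in each chair.
Chair I (methoxy axial, isopropyl equatorial): E = 0.62 kcal/mol; chair II (methoxy equatorial, isopropyl axial): E = 2.18 kcal/mol.
ΔG = 1.56 kcal/mol between the two chairs.
K = exp(ΔG/RT) with R = 1.987×10⁻³ kcal mol⁻¹ K⁻¹ and T = 298 K gives K ≈ 13.9.
Fraction in the lower-energy chair = K/(K+1) = 93.3%.

93.3%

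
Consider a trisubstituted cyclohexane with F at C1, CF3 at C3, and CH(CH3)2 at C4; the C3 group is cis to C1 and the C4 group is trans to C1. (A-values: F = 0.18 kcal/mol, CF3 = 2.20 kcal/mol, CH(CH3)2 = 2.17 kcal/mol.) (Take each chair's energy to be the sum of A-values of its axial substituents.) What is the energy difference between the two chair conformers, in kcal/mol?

Chair I (fluoro axial, trifluoromethyl axial, isopropyl axial): E = 4.55 kcal/mol.
Chair II (fluoro equatorial, trifluoromethyl equatorial, isopropyl equatorial): E = 0.00 kcal/mol.
ΔE = 4.55 − 0.00 = 4.55 kcal/mol; chair II is more stable.

4.55 kcal/mol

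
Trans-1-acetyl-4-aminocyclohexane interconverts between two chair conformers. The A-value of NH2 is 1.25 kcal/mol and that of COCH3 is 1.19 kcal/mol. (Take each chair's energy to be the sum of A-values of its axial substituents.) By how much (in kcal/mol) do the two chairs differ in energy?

C1 and C4 have opposite parity, so for the trans isomer the two substituents are e,e in one chair and a,a in the other.
Chair I (amino axial, acetyl axial): E = 2.44 kcal/mol.
Chair II (amino equatorial, acetyl equatorial): E = 0.00 kcal/mol.
ΔE = 2.44 − 0.00 = 2.44 kcal/mol; chair II is more stable.

2.44 kcal/mol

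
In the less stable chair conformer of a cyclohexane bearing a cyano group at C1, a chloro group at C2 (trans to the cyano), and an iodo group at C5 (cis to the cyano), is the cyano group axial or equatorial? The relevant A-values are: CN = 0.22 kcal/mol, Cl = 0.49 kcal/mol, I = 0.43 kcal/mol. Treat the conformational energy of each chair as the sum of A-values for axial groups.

Chair I (cyano axial, chloro axial, iodo axial): E = 1.14 kcal/mol.
Chair II (cyano equatorial, chloro equatorial, iodo equatorial): E = 0.00 kcal/mol.
Chair I is the less stable (higher-energy) conformer, and in that chair the cyano group is axial.

axial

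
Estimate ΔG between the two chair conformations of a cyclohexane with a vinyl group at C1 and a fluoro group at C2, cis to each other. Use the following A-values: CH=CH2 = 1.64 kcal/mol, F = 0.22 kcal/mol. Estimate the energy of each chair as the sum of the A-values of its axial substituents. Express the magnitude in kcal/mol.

1.42 kcal/mol

C1 and C2 have opposite parity, so for the cis isomer the two substituents are one axial and one equatorial in each chair.
Chair I (vinyl axial, fluoro equatorial): E = 1.64 kcal/mol.
Chair II (vinyl equatorial, fluoro axial): E = 0.22 kcal/mol.
ΔE = 1.64 − 0.22 = 1.42 kcal/mol; chair II is more stable.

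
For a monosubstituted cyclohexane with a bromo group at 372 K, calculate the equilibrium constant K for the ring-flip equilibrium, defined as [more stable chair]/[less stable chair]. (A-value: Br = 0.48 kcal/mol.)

K ≈ 1.91

One chair has the bromo group axial (E = 0.48 kcal/mol) and the other has it equatorial (E = 0).
ΔG = 0.48 kcal/mol between the two chairs.
K = exp(ΔG/RT) with R = 1.987×10⁻³ kcal mol⁻¹ K⁻¹ and T = 372 K gives K ≈ 1.91.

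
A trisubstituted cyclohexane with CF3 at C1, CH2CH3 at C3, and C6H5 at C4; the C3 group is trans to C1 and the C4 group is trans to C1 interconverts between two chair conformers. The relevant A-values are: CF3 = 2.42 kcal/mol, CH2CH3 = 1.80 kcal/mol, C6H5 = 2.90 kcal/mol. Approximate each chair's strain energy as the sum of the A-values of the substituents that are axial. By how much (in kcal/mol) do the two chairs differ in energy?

3.52 kcal/mol

Chair I (trifluoromethyl axial, ethyl equatorial, phenyl axial): E = 5.32 kcal/mol.
Chair II (trifluoromethyl equatorial, ethyl axial, phenyl equatorial): E = 1.80 kcal/mol.
ΔE = 5.32 − 1.80 = 3.52 kcal/mol; chair II is more stable.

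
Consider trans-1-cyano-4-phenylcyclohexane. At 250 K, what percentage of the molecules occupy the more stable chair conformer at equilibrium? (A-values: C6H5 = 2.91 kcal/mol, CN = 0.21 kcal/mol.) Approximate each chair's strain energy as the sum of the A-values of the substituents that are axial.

C1 and C4 have opposite parity, so for the trans isomer the two substituents are e,e in one chair and a,a in the other.
Chair I (phenyl axial, cyano axial): E = 3.12 kcal/mol; chair II (phenyl equatorial, cyano equatorial): E = 0.00 kcal/mol.
ΔG = 3.12 kcal/mol between the two chairs.
K = exp(ΔG/RT) with R = 1.987×10⁻³ kcal mol⁻¹ K⁻¹ and T = 250 K gives K ≈ 534.
Fraction in the lower-energy chair = K/(K+1) = 99.8%.

99.8%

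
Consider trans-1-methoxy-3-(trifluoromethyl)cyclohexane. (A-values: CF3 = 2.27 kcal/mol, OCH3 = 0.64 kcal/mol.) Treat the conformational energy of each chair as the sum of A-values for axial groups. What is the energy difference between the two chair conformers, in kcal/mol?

1.63 kcal/mol

C1 and C3 have the same parity, so for the trans isomer the two substituents are one axial and one equatorial in each chair.
Chair I (trifluoromethyl axial, methoxy equatorial): E = 2.27 kcal/mol.
Chair II (trifluoromethyl equatorial, methoxy axial): E = 0.64 kcal/mol.
ΔE = 2.27 − 0.64 = 1.63 kcal/mol; chair II is more stable.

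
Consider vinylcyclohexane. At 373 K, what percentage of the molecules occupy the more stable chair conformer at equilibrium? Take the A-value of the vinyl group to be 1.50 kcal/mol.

One chair has the vinyl group axial (E = 1.50 kcal/mol) and the other has it equatorial (E = 0).
ΔG = 1.50 kcal/mol between the two chairs.
K = exp(ΔG/RT) with R = 1.987×10⁻³ kcal mol⁻¹ K⁻¹ and T = 373 K gives K ≈ 7.57.
Fraction in the lower-energy chair = K/(K+1) = 88.3%.

88.3%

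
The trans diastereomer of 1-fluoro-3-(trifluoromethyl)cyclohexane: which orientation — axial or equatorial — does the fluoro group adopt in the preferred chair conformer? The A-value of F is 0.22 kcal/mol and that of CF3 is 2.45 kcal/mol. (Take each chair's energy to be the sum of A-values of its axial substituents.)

axial

C1 and C3 have the same parity, so for the trans isomer the two substituents are one axial and one equatorial in each chair.
Chair I (fluoro axial, trifluoromethyl equatorial): E = 0.22 kcal/mol.
Chair II (fluoro equatorial, trifluoromethyl axial): E = 2.45 kcal/mol.
Chair I is the more stable (lower-energy) conformer, and in that chair the fluoro group is axial.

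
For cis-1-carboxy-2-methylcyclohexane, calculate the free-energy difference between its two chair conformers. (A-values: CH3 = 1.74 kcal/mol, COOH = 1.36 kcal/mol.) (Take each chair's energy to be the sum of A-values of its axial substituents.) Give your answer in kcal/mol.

0.38 kcal/mol

C1 and C2 have opposite parity, so for the cis isomer the two substituents are one axial and one equatorial in each chair.
Chair I (methyl axial, carboxyl equatorial): E = 1.74 kcal/mol.
Chair II (methyl equatorial, carboxyl axial): E = 1.36 kcal/mol.
ΔE = 1.74 − 1.36 = 0.38 kcal/mol; chair II is more stable.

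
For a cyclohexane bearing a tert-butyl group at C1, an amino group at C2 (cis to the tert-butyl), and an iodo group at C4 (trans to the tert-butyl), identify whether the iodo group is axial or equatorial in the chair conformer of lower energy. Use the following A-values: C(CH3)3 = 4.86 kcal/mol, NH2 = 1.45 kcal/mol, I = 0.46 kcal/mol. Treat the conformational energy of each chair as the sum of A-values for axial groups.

equatorial

Chair I (tert-butyl axial, amino equatorial, iodo axial): E = 5.32 kcal/mol.
Chair II (tert-butyl equatorial, amino axial, iodo equatorial): E = 1.45 kcal/mol.
Chair II is the more stable (lower-energy) conformer, and in that chair the iodo group is equatorial.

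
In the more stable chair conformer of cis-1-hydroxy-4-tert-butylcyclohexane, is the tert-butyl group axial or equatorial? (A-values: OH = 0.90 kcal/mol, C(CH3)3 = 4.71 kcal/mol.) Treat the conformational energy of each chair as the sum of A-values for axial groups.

C1 and C4 have opposite parity, so for the cis isomer the two substituents are one axial and one equatorial in each chair.
Chair I (hydroxyl axial, tert-butyl equatorial): E = 0.90 kcal/mol.
Chair II (hydroxyl equatorial, tert-butyl axial): E = 4.71 kcal/mol.
Chair I is the more stable (lower-energy) conformer, and in that chair the tert-butyl group is equatorial.

equatorial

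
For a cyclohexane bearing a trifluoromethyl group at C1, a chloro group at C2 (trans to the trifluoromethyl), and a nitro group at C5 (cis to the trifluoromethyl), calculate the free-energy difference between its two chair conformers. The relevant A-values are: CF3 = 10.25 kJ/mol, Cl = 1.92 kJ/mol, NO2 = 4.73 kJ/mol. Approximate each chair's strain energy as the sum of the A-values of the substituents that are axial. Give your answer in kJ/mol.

Chair I (trifluoromethyl axial, chloro axial, nitro axial): E = 16.90 kJ/mol.
Chair II (trifluoromethyl equatorial, chloro equatorial, nitro equatorial): E = 0.00 kJ/mol.
ΔE = 16.90 − 0.00 = 16.90 kJ/mol; chair II is more stable.

16.90 kJ/mol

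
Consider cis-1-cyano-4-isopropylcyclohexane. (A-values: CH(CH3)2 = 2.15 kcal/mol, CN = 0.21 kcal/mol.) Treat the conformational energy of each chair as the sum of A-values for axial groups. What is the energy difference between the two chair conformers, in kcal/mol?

C1 and C4 have opposite parity, so for the cis isomer the two substituents are one axial and one equatorial in each chair.
Chair I (isopropyl axial, cyano equatorial): E = 2.15 kcal/mol.
Chair II (isopropyl equatorial, cyano axial): E = 0.21 kcal/mol.
ΔE = 2.15 − 0.21 = 1.94 kcal/mol; chair II is more stable.

1.94 kcal/mol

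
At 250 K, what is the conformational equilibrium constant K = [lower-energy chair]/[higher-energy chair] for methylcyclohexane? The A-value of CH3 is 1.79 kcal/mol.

K ≈ 36.7

One chair has the methyl group axial (E = 1.79 kcal/mol) and the other has it equatorial (E = 0).
ΔG = 1.79 kcal/mol between the two chairs.
K = exp(ΔG/RT) with R = 1.987×10⁻³ kcal mol⁻¹ K⁻¹ and T = 250 K gives K ≈ 36.7.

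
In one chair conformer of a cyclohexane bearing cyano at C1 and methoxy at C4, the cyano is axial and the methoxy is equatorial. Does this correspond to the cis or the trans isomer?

C1 and C4 have opposite parity, so their axial bonds point in opposite directions.
With opposite-parity carbons, two substituents on the same face are one axial and one equatorial; opposite faces give both axial or both equatorial.
Here the groups are axial/equatorial → same face → cis.

cis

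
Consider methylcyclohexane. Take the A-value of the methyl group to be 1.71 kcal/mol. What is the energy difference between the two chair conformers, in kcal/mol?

A monosubstituted cyclohexane has one chair with the methyl group axial (E = A = 1.71 kcal/mol) and one with it equatorial (E = 0).
ΔE = 1.71 − 0 = 1.71 kcal/mol.

1.71 kcal/mol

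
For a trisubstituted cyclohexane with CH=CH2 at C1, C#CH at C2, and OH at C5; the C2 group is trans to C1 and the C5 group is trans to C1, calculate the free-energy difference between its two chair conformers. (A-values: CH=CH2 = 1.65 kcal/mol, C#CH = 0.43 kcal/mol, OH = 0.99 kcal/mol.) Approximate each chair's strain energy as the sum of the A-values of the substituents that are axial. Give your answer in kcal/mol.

Chair I (vinyl axial, ethynyl axial, hydroxyl equatorial): E = 2.08 kcal/mol.
Chair II (vinyl equatorial, ethynyl equatorial, hydroxyl axial): E = 0.99 kcal/mol.
ΔE = 2.08 − 0.99 = 1.09 kcal/mol; chair II is more stable.

1.09 kcal/mol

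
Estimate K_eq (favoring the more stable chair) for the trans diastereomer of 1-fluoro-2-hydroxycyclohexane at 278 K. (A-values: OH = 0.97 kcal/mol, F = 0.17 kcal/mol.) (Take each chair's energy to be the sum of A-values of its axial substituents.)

C1 and C2 have opposite parity, so for the trans isomer the two substituents are e,e in one chair and a,a in the other.
Chair I (hydroxyl axial, fluoro axial): E = 1.14 kcal/mol; chair II (hydroxyl equatorial, fluoro equatorial): E = 0.00 kcal/mol.
ΔG = 1.14 kcal/mol between the two chairs.
K = exp(ΔG/RT) with R = 1.987×10⁻³ kcal mol⁻¹ K⁻¹ and T = 278 K gives K ≈ 7.88.

K ≈ 7.88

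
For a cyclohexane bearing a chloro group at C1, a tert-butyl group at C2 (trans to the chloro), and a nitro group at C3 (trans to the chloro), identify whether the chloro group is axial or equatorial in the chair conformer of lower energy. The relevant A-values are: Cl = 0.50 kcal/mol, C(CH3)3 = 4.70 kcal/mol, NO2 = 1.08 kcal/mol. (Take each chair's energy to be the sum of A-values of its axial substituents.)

equatorial

Chair I (chloro axial, tert-butyl axial, nitro equatorial): E = 5.20 kcal/mol.
Chair II (chloro equatorial, tert-butyl equatorial, nitro axial): E = 1.08 kcal/mol.
Chair II is the more stable (lower-energy) conformer, and in that chair the chloro group is equatorial.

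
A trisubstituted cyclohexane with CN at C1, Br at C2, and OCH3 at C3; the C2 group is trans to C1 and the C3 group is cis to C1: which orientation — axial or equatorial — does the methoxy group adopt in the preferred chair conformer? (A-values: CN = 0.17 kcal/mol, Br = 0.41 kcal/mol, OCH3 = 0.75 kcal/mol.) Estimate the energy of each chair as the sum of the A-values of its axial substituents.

equatorial

Chair I (cyano axial, bromo axial, methoxy axial): E = 1.33 kcal/mol.
Chair II (cyano equatorial, bromo equatorial, methoxy equatorial): E = 0.00 kcal/mol.
Chair II is the more stable (lower-energy) conformer, and in that chair the methoxy group is equatorial.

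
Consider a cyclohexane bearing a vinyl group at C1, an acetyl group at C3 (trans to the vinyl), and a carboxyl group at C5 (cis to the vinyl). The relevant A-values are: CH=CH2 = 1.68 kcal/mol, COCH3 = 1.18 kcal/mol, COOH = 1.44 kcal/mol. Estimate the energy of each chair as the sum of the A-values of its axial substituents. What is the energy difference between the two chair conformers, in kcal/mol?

1.94 kcal/mol

Chair I (vinyl axial, acetyl equatorial, carboxyl axial): E = 3.12 kcal/mol.
Chair II (vinyl equatorial, acetyl axial, carboxyl equatorial): E = 1.18 kcal/mol.
ΔE = 3.12 − 1.18 = 1.94 kcal/mol; chair II is more stable.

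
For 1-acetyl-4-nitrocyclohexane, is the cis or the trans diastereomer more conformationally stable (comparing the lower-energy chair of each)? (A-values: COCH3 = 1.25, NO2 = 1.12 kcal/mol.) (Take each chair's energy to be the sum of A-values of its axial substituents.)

At 1,4 positions (parity opposite): cis → (a,e or e,a); trans → (e,e or a,a).
Best chair for cis: E = 1.12 kcal/mol; best chair for trans: E = 0.00 kcal/mol.
The trans isomer is lower by 1.12 kcal/mol.

trans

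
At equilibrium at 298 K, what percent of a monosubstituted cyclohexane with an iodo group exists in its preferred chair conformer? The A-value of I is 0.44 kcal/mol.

One chair has the iodo group axial (E = 0.44 kcal/mol) and the other has it equatorial (E = 0).
ΔG = 0.44 kcal/mol between the two chairs.
K = exp(ΔG/RT) with R = 1.987×10⁻³ kcal mol⁻¹ K⁻¹ and T = 298 K gives K ≈ 2.1.
Fraction in the lower-energy chair = K/(K+1) = 67.8%.

67.8%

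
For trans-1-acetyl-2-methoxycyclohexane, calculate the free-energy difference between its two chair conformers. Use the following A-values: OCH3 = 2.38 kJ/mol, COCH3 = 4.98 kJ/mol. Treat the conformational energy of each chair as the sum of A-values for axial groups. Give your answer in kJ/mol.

7.36 kJ/mol

C1 and C2 have opposite parity, so for the trans isomer the two substituents are e,e in one chair and a,a in the other.
Chair I (methoxy axial, acetyl axial): E = 7.36 kJ/mol.
Chair II (methoxy equatorial, acetyl equatorial): E = 0.00 kJ/mol.
ΔE = 7.36 − 0.00 = 7.36 kJ/mol; chair II is more stable.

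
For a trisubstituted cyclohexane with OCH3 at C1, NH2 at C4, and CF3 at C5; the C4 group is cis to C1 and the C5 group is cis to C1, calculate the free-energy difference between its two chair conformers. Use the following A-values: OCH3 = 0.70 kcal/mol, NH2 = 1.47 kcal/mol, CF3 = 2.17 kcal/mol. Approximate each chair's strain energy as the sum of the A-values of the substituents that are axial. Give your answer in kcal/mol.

1.40 kcal/mol

Chair I (methoxy axial, amino equatorial, trifluoromethyl axial): E = 2.87 kcal/mol.
Chair II (methoxy equatorial, amino axial, trifluoromethyl equatorial): E = 1.47 kcal/mol.
ΔE = 2.87 − 1.47 = 1.40 kcal/mol; chair II is more stable.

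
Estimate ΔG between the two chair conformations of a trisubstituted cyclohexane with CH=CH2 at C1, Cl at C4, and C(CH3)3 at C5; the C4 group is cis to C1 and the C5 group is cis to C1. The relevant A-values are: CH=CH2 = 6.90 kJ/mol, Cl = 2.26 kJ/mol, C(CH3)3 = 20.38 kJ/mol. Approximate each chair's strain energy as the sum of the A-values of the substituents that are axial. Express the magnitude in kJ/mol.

Chair I (vinyl axial, chloro equatorial, tert-butyl axial): E = 27.28 kJ/mol.
Chair II (vinyl equatorial, chloro axial, tert-butyl equatorial): E = 2.26 kJ/mol.
ΔE = 27.28 − 2.26 = 25.02 kJ/mol; chair II is more stable.

25.02 kJ/mol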